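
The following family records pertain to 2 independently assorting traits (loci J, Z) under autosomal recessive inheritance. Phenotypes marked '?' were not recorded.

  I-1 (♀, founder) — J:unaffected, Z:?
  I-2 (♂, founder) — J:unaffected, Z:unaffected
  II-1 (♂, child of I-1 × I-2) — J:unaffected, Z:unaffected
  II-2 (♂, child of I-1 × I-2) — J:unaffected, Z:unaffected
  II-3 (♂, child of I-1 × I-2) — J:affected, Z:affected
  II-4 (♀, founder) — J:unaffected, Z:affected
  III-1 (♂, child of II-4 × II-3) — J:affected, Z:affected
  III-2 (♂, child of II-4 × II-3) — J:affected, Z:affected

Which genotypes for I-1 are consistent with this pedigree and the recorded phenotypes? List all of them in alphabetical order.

J/I-1 un ·: Jj
J/I-2 un ·: Jj
J/II-1 un I-1×I-2: JJ|Jj
J/II-2 un I-1×I-2: JJ|Jj
J/II-3 aff I-1×I-2: jj
J/II-4 un ·: Jj
J/III-1 aff II-4×II-3: jj
J/III-2 aff II-4×II-3: jj
⇒ J over [I-1,I-2,II-1,II-2,II-3,II-4,III-1,III-2]: 4 consistent
Z/I-1 ? ·: Zz|zz
Z/I-2 un ·: Zz
Z/II-1 un I-1×I-2: ZZ|Zz
Z/II-2 un I-1×I-2: ZZ|Zz
Z/II-3 aff I-1×I-2: zz
Z/II-4 aff ·: zz
Z/III-1 aff II-4×II-3: zz
Z/III-2 aff II-4×II-3: zz
⇒ Z over [I-1,I-2,II-1,II-2,II-3,II-4,III-1,III-2]: 5 consistent

I-1 ∈ {Jj Zz, Jj zz}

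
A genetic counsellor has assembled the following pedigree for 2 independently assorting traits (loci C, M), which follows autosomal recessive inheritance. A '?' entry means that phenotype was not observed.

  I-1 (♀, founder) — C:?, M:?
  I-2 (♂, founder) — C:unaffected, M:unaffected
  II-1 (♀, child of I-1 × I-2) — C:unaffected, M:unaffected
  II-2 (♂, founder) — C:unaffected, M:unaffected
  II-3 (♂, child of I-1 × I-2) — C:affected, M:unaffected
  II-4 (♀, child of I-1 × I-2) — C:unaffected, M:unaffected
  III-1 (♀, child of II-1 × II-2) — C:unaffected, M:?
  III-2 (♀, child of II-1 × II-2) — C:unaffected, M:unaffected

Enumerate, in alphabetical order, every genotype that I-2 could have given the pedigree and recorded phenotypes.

I-2 ∈ {Cc MM, Cc Mm}

C/I-1 ? ·: Cc|cc
C/I-2 un ·: Cc
C/II-1 un I-1×I-2: CC|Cc
C/II-2 un ·: CC|Cc
C/II-3 aff I-1×I-2: cc
C/II-4 un I-1×I-2: CC|Cc
C/III-1 un II-1×II-2: CC|Cc
C/III-2 un II-1×II-2: CC|Cc
⇒ C over [I-1,I-2,II-1,II-2,II-3,II-4,III-1,III-2]: 34 consistent
M/I-1 ? ·: MM|Mm|mm
M/I-2 un ·: MM|Mm
M/II-1 un I-1×I-2: MM|Mm
M/II-2 un ·: MM|Mm
M/II-3 un I-1×I-2: MM|Mm
M/II-4 un I-1×I-2: MM|Mm
M/III-1 ? II-1×II-2: MM|Mm|mm
M/III-2 un II-1×II-2: MM|Mm
⇒ M over [I-1,I-2,II-1,II-2,II-3,II-4,III-1,III-2]: 205 consistent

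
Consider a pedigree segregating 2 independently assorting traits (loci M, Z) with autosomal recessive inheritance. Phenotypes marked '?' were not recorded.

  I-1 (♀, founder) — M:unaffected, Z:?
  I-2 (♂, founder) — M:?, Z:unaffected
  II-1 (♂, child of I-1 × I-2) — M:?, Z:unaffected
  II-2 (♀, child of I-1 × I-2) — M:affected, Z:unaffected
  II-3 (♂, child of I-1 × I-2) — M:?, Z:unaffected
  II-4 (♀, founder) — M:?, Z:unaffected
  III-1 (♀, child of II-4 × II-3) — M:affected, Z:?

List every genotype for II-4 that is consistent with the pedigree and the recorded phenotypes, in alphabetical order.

II-4 ∈ {Mm ZZ, Mm Zz, mm ZZ, mm Zz}

M/I-1 un ·: Mm
M/I-2 ? ·: Mm|mm
M/II-1 ? I-1×I-2: MM|Mm|mm
M/II-2 aff I-1×I-2: mm
M/II-3 ? I-1×I-2: Mm|mm
M/II-4 ? ·: Mm|mm
M/III-1 aff II-4×II-3: mm
⇒ M over [I-1,I-2,II-1,II-2,II-3,II-4,III-1]: 20 consistent
Z/I-1 ? ·: ZZ|Zz|zz
Z/I-2 un ·: ZZ|Zz
Z/II-1 un I-1×I-2: ZZ|Zz
Z/II-2 un I-1×I-2: ZZ|Zz
Z/II-3 un I-1×I-2: ZZ|Zz
Z/II-4 un ·: ZZ|Zz
Z/III-1 ? II-4×II-3: ZZ|Zz|zz
⇒ Z over [I-1,I-2,II-1,II-2,II-3,II-4,III-1]: 109 consistent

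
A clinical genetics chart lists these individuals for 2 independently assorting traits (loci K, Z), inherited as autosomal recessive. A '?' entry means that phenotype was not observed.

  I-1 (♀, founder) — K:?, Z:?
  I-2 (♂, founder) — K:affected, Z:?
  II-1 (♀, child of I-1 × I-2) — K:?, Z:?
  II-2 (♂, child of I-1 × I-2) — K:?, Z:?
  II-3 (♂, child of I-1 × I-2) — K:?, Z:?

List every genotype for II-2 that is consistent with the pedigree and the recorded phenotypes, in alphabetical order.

II-2 ∈ {Kk ZZ, Kk Zz, Kk zz, kk ZZ, kk Zz, kk zz}

K/I-1 ? ·: KK|Kk|kk
K/I-2 aff ·: kk
K/II-1 ? I-1×I-2: Kk|kk
K/II-2 ? I-1×I-2: Kk|kk
K/II-3 ? I-1×I-2: Kk|kk
⇒ K over [I-1,I-2,II-1,II-2,II-3]: 10 consistent
Z/I-1 ? ·: ZZ|Zz|zz
Z/I-2 ? ·: ZZ|Zz|zz
Z/II-1 ? I-1×I-2: ZZ|Zz|zz
Z/II-2 ? I-1×I-2: ZZ|Zz|zz
Z/II-3 ? I-1×I-2: ZZ|Zz|zz
⇒ Z over [I-1,I-2,II-1,II-2,II-3]: 63 consistent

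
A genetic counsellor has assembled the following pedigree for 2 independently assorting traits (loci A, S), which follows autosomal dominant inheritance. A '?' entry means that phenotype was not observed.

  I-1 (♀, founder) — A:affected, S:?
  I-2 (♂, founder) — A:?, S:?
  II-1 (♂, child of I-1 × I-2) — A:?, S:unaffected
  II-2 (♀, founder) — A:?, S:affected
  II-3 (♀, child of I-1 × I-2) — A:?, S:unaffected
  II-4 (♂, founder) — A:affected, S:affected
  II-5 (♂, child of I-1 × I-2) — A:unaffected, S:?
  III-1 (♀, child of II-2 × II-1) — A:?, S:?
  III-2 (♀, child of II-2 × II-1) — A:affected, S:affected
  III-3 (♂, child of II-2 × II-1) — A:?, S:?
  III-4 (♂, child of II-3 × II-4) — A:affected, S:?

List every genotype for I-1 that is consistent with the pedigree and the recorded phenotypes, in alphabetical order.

A/I-1 aff ·: Aa
A/I-2 ? ·: aa|Aa
A/II-1 ? I-1×I-2: aa|Aa|AA
A/II-2 ? ·: aa|Aa|AA
A/II-3 ? I-1×I-2: aa|Aa|AA
A/II-4 aff ·: Aa|AA
A/II-5 un I-1×I-2: aa
A/III-1 ? II-2×II-1: aa|Aa|AA
A/III-2 aff II-2×II-1: Aa|AA
A/III-3 ? II-2×II-1: aa|Aa|AA
A/III-4 aff II-3×II-4: Aa|AA
⇒ A over [I-1,I-2,II-1,II-2,II-3,II-4,II-5,III-1,III-2,III-3,III-4]: 615 consistent
S/I-1 ? ·: ss|Ss
S/I-2 ? ·: ss|Ss
S/II-1 un I-1×I-2: ss
S/II-2 aff ·: Ss|SS
S/II-3 un I-1×I-2: ss
S/II-4 aff ·: Ss|SS
S/II-5 ? I-1×I-2: ss|Ss|SS
S/III-1 ? II-2×II-1: ss|Ss
S/III-2 aff II-2×II-1: Ss
S/III-3 ? II-2×II-1: ss|Ss
S/III-4 ? II-3×II-4: ss|Ss
⇒ S over [I-1,I-2,II-1,II-2,II-3,II-4,II-5,III-1,III-2,III-3,III-4]: 120 consistent

I-1 ∈ {Aa Ss, Aa ss}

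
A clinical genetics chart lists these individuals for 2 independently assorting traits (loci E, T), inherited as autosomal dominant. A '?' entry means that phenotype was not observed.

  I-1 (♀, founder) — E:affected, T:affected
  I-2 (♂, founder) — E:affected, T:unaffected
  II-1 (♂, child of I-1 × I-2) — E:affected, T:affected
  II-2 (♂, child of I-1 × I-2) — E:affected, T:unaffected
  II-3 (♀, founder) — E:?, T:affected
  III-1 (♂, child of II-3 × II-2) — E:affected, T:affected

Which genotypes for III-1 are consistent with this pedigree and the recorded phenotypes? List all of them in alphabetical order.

III-1 ∈ {EE Tt, Ee Tt}

E/I-1 aff ·: Ee|EE
E/I-2 aff ·: Ee|EE
E/II-1 aff I-1×I-2: Ee|EE
E/II-2 aff I-1×I-2: Ee|EE
E/II-3 ? ·: ee|Ee|EE
E/III-1 aff II-3×II-2: Ee|EE
⇒ E over [I-1,I-2,II-1,II-2,II-3,III-1]: 58 consistent
T/I-1 aff ·: Tt
T/I-2 un ·: tt
T/II-1 aff I-1×I-2: Tt
T/II-2 un I-1×I-2: tt
T/II-3 aff ·: Tt|TT
T/III-1 aff II-3×II-2: Tt
⇒ T over [I-1,I-2,II-1,II-2,II-3,III-1]: 2 consistent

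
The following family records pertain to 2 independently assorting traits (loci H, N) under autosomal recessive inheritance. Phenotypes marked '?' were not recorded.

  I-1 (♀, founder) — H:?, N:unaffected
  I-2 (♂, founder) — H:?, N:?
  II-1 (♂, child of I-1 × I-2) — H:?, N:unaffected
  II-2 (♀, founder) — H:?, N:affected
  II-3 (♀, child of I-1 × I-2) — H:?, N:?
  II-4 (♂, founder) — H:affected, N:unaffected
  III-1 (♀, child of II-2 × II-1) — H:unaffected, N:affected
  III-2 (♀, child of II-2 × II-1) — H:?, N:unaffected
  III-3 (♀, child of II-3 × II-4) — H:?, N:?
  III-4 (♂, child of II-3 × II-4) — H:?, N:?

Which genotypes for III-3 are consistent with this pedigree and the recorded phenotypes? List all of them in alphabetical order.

III-3 ∈ {Hh NN, Hh Nn, Hh nn, hh NN, hh Nn, hh nn}

H/I-1 ? ·: HH|Hh|hh
H/I-2 ? ·: HH|Hh|hh
H/II-1 ? I-1×I-2: HH|Hh|hh
H/II-2 ? ·: HH|Hh|hh
H/II-3 ? I-1×I-2: HH|Hh|hh
H/II-4 aff ·: hh
H/III-1 un II-2×II-1: HH|Hh
H/III-2 ? II-2×II-1: HH|Hh|hh
H/III-3 ? II-3×II-4: Hh|hh
H/III-4 ? II-3×II-4: Hh|hh
⇒ H over [I-1,I-2,II-1,II-2,II-3,II-4,III-1,III-2,III-3,III-4]: 561 consistent
N/I-1 un ·: NN|Nn
N/I-2 ? ·: NN|Nn|nn
N/II-1 un I-1×I-2: Nn
N/II-2 aff ·: nn
N/II-3 ? I-1×I-2: NN|Nn|nn
N/II-4 un ·: NN|Nn
N/III-1 aff II-2×II-1: nn
N/III-2 un II-2×II-1: Nn
N/III-3 ? II-3×II-4: NN|Nn|nn
N/III-4 ? II-3×II-4: NN|Nn|nn
⇒ N over [I-1,I-2,II-1,II-2,II-3,II-4,III-1,III-2,III-3,III-4]: 90 consistent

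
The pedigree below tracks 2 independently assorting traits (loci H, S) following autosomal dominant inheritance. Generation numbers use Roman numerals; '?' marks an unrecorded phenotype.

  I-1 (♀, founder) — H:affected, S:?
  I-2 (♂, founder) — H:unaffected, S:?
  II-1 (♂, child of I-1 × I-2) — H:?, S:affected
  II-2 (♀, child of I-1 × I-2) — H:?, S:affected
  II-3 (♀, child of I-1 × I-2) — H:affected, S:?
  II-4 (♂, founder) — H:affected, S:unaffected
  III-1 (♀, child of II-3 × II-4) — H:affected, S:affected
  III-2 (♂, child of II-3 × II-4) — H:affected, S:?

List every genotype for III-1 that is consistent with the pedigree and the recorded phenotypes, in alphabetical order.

H/I-1 aff ·: Hh|HH
H/I-2 un ·: hh
H/II-1 ? I-1×I-2: hh|Hh
H/II-2 ? I-1×I-2: hh|Hh
H/II-3 aff I-1×I-2: Hh
H/II-4 aff ·: Hh|HH
H/III-1 aff II-3×II-4: Hh|HH
H/III-2 aff II-3×II-4: Hh|HH
⇒ H over [I-1,I-2,II-1,II-2,II-3,II-4,III-1,III-2]: 40 consistent
S/I-1 ? ·: ss|Ss|SS
S/I-2 ? ·: ss|Ss|SS
S/II-1 aff I-1×I-2: Ss|SS
S/II-2 aff I-1×I-2: Ss|SS
S/II-3 ? I-1×I-2: Ss|SS
S/II-4 un ·: ss
S/III-1 aff II-3×II-4: Ss
S/III-2 ? II-3×II-4: ss|Ss
⇒ S over [I-1,I-2,II-1,II-2,II-3,II-4,III-1,III-2]: 45 consistent

III-1 ∈ {HH Ss, Hh Ss}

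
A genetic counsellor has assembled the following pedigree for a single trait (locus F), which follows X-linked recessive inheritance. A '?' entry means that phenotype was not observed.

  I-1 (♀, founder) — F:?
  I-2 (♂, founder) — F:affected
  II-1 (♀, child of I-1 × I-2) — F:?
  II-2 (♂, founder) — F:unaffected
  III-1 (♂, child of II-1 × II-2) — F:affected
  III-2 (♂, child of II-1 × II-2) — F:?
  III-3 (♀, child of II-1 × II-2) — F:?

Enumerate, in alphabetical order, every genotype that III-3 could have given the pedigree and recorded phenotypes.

III-3 ∈ {X^FX^F, X^FX^f}

F/I-1 ? ·: X^FX^F|X^FX^f|X^fX^f
F/I-2 aff ·: X^fY
F/II-1 ? I-1×I-2: X^FX^f|X^fX^f
F/II-2 un ·: X^FY
F/III-1 aff II-1×II-2: X^fY
F/III-2 ? II-1×II-2: X^FY|X^fY
F/III-3 ? II-1×II-2: X^FX^F|X^FX^f
⇒ F over [I-1,I-2,II-1,II-2,III-1,III-2,III-3]: 10 consistent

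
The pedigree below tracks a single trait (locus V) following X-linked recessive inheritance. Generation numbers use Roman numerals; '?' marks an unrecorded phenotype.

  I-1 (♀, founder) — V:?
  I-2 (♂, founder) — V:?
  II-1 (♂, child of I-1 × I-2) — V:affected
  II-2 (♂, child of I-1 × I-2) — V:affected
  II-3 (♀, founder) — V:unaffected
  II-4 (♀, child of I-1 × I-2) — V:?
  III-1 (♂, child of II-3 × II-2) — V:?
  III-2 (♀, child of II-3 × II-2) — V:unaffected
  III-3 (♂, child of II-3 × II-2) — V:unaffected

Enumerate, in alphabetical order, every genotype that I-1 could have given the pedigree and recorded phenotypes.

I-1 ∈ {X^VX^v, X^vX^v}

V/I-1 ? ·: X^VX^v|X^vX^v
V/I-2 ? ·: X^VY|X^vY
V/II-1 aff I-1×I-2: X^vY
V/II-2 aff I-1×I-2: X^vY
V/II-3 un ·: X^VX^V|X^VX^v
V/II-4 ? I-1×I-2: X^VX^V|X^VX^v|X^vX^v
V/III-1 ? II-3×II-2: X^VY|X^vY
V/III-2 un II-3×II-2: X^VX^v
V/III-3 un II-3×II-2: X^VY
⇒ V over [I-1,I-2,II-1,II-2,II-3,II-4,III-1,III-2,III-3]: 18 consistent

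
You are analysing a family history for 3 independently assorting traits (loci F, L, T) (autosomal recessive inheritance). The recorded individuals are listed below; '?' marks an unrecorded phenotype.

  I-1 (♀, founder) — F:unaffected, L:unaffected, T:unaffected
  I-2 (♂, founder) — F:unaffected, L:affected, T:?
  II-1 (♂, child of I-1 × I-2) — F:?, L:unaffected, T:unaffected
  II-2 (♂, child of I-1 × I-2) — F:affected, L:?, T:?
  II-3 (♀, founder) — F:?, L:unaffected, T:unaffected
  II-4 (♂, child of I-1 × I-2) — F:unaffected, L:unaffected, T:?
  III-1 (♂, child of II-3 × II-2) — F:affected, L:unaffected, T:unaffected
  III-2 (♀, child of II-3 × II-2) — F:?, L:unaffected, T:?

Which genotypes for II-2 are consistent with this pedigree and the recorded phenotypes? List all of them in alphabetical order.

II-2 ∈ {ff Ll TT, ff Ll Tt, ff Ll tt, ff ll TT, ff ll Tt, ff ll tt}

F/I-1 un ·: Ff
F/I-2 un ·: Ff
F/II-1 ? I-1×I-2: FF|Ff|ff
F/II-2 aff I-1×I-2: ff
F/II-3 ? ·: Ff|ff
F/II-4 un I-1×I-2: FF|Ff
F/III-1 aff II-3×II-2: ff
F/III-2 ? II-3×II-2: Ff|ff
⇒ F over [I-1,I-2,II-1,II-2,II-3,II-4,III-1,III-2]: 18 consistent
L/I-1 un ·: LL|Ll
L/I-2 aff ·: ll
L/II-1 un I-1×I-2: Ll
L/II-2 ? I-1×I-2: Ll|ll
L/II-3 un ·: LL|Ll
L/II-4 un I-1×I-2: Ll
L/III-1 un II-3×II-2: LL|Ll
L/III-2 un II-3×II-2: LL|Ll
⇒ L over [I-1,I-2,II-1,II-2,II-3,II-4,III-1,III-2]: 18 consistent
T/I-1 un ·: TT|Tt
T/I-2 ? ·: TT|Tt|tt
T/II-1 un I-1×I-2: TT|Tt
T/II-2 ? I-1×I-2: TT|Tt|tt
T/II-3 un ·: TT|Tt
T/II-4 ? I-1×I-2: TT|Tt|tt
T/III-1 un II-3×II-2: TT|Tt
T/III-2 ? II-3×II-2: TT|Tt|tt
⇒ T over [I-1,I-2,II-1,II-2,II-3,II-4,III-1,III-2]: 269 consistent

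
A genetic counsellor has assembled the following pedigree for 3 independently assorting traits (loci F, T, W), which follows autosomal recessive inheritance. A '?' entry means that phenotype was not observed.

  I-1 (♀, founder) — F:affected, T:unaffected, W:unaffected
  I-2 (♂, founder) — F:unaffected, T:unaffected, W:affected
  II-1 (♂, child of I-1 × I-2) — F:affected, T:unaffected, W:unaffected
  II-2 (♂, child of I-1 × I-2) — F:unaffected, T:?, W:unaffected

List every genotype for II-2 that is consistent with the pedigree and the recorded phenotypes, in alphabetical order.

F/I-1 aff ·: ff
F/I-2 un ·: Ff
F/II-1 aff I-1×I-2: ff
F/II-2 un I-1×I-2: Ff
⇒ F over [I-1,I-2,II-1,II-2]: 1 consistent
T/I-1 un ·: TT|Tt
T/I-2 un ·: TT|Tt
T/II-1 un I-1×I-2: TT|Tt
T/II-2 ? I-1×I-2: TT|Tt|tt
⇒ T over [I-1,I-2,II-1,II-2]: 15 consistent
W/I-1 un ·: WW|Ww
W/I-2 aff ·: ww
W/II-1 un I-1×I-2: Ww
W/II-2 un I-1×I-2: Ww
⇒ W over [I-1,I-2,II-1,II-2]: 2 consistent

II-2 ∈ {Ff TT Ww, Ff Tt Ww, Ff tt Ww}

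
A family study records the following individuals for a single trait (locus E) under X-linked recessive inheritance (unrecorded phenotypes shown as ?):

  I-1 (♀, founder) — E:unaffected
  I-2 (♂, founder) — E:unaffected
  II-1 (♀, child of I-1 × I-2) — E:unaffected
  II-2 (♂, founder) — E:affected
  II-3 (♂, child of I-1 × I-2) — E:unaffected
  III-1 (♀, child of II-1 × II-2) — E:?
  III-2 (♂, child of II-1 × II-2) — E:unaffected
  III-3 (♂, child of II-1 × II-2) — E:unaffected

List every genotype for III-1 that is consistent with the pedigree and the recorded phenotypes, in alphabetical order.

E/I-1 un ·: X^EX^E|X^EX^e
E/I-2 un ·: X^EY
E/II-1 un I-1×I-2: X^EX^E|X^EX^e
E/II-2 aff ·: X^eY
E/II-3 un I-1×I-2: X^EY
E/III-1 ? II-1×II-2: X^EX^e|X^eX^e
E/III-2 un II-1×II-2: X^EY
E/III-3 un II-1×II-2: X^EY
⇒ E over [I-1,I-2,II-1,II-2,II-3,III-1,III-2,III-3]: 4 consistent

III-1 ∈ {X^EX^e, X^eX^e}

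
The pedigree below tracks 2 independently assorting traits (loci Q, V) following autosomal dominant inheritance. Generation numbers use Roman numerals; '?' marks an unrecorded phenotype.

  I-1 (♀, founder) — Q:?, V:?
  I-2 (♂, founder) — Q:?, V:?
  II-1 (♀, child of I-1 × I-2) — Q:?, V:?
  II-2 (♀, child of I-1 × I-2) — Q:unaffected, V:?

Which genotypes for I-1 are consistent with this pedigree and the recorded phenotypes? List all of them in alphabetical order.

Q/I-1 ? ·: qq|Qq
Q/I-2 ? ·: qq|Qq
Q/II-1 ? I-1×I-2: qq|Qq|QQ
Q/II-2 un I-1×I-2: qq
⇒ Q over [I-1,I-2,II-1,II-2]: 8 consistent
V/I-1 ? ·: vv|Vv|VV
V/I-2 ? ·: vv|Vv|VV
V/II-1 ? I-1×I-2: vv|Vv|VV
V/II-2 ? I-1×I-2: vv|Vv|VV
⇒ V over [I-1,I-2,II-1,II-2]: 29 consistent

I-1 ∈ {Qq VV, Qq Vv, Qq vv, qq VV, qq Vv, qq vv}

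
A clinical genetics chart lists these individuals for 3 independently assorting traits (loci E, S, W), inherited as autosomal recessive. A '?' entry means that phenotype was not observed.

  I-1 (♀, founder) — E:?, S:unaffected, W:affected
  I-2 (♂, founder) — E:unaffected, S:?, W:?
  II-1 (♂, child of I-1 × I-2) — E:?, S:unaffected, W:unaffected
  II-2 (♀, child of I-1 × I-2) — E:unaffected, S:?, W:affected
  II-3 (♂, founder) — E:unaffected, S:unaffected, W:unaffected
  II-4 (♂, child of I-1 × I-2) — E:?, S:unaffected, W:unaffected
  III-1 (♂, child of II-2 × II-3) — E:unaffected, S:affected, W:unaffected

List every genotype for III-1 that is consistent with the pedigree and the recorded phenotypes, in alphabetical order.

E/I-1 ? ·: EE|Ee|ee
E/I-2 un ·: EE|Ee
E/II-1 ? I-1×I-2: EE|Ee|ee
E/II-2 un I-1×I-2: EE|Ee
E/II-3 un ·: EE|Ee
E/II-4 ? I-1×I-2: EE|Ee|ee
E/III-1 un II-2×II-3: EE|Ee
⇒ E over [I-1,I-2,II-1,II-2,II-3,II-4,III-1]: 142 consistent
S/I-1 un ·: SS|Ss
S/I-2 ? ·: SS|Ss|ss
S/II-1 un I-1×I-2: SS|Ss
S/II-2 ? I-1×I-2: Ss|ss
S/II-3 un ·: Ss
S/II-4 un I-1×I-2: SS|Ss
S/III-1 aff II-2×II-3: ss
⇒ S over [I-1,I-2,II-1,II-2,II-3,II-4,III-1]: 19 consistent
W/I-1 aff ·: ww
W/I-2 ? ·: Ww
W/II-1 un I-1×I-2: Ww
W/II-2 aff I-1×I-2: ww
W/II-3 un ·: WW|Ww
W/II-4 un I-1×I-2: Ww
W/III-1 un II-2×II-3: Ww
⇒ W over [I-1,I-2,II-1,II-2,II-3,II-4,III-1]: 2 consistent

III-1 ∈ {EE ss Ww, Ee ss Ww}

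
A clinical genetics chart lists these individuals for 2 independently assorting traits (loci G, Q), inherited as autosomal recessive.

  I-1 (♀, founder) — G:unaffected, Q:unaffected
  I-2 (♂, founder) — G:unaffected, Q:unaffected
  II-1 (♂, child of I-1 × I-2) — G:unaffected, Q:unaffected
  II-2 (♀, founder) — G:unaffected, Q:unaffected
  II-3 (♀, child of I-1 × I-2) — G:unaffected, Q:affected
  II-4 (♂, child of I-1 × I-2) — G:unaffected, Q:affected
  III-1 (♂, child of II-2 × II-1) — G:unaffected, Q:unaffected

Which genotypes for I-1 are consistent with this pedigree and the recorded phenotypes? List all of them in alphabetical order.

I-1 ∈ {GG Qq, Gg Qq}

G/I-1 un ·: GG|Gg
G/I-2 un ·: GG|Gg
G/II-1 un I-1×I-2: GG|Gg
G/II-2 un ·: GG|Gg
G/II-3 un I-1×I-2: GG|Gg
G/II-4 un I-1×I-2: GG|Gg
G/III-1 un II-2×II-1: GG|Gg
⇒ G over [I-1,I-2,II-1,II-2,II-3,II-4,III-1]: 87 consistent
Q/I-1 un ·: Qq
Q/I-2 un ·: Qq
Q/II-1 un I-1×I-2: QQ|Qq
Q/II-2 un ·: QQ|Qq
Q/II-3 aff I-1×I-2: qq
Q/II-4 aff I-1×I-2: qq
Q/III-1 un II-2×II-1: QQ|Qq
⇒ Q over [I-1,I-2,II-1,II-2,II-3,II-4,III-1]: 7 consistent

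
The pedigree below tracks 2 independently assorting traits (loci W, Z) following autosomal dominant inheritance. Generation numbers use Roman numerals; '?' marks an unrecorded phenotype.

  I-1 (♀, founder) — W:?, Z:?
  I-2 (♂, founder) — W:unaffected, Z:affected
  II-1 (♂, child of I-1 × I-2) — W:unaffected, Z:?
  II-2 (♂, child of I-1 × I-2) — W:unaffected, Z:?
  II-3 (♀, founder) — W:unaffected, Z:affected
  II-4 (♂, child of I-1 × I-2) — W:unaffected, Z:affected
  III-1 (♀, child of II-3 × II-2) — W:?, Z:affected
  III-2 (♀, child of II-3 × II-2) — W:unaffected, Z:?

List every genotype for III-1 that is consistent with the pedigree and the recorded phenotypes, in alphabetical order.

III-1 ∈ {ww ZZ, ww Zz}

W/I-1 ? ·: ww|Ww
W/I-2 un ·: ww
W/II-1 un I-1×I-2: ww
W/II-2 un I-1×I-2: ww
W/II-3 un ·: ww
W/II-4 un I-1×I-2: ww
W/III-1 ? II-3×II-2: ww
W/III-2 un II-3×II-2: ww
⇒ W over [I-1,I-2,II-1,II-2,II-3,II-4,III-1,III-2]: 2 consistent
Z/I-1 ? ·: zz|Zz|ZZ
Z/I-2 aff ·: Zz|ZZ
Z/II-1 ? I-1×I-2: zz|Zz|ZZ
Z/II-2 ? I-1×I-2: zz|Zz|ZZ
Z/II-3 aff ·: Zz|ZZ
Z/II-4 aff I-1×I-2: Zz|ZZ
Z/III-1 aff II-3×II-2: Zz|ZZ
Z/III-2 ? II-3×II-2: zz|Zz|ZZ
⇒ Z over [I-1,I-2,II-1,II-2,II-3,II-4,III-1,III-2]: 269 consistent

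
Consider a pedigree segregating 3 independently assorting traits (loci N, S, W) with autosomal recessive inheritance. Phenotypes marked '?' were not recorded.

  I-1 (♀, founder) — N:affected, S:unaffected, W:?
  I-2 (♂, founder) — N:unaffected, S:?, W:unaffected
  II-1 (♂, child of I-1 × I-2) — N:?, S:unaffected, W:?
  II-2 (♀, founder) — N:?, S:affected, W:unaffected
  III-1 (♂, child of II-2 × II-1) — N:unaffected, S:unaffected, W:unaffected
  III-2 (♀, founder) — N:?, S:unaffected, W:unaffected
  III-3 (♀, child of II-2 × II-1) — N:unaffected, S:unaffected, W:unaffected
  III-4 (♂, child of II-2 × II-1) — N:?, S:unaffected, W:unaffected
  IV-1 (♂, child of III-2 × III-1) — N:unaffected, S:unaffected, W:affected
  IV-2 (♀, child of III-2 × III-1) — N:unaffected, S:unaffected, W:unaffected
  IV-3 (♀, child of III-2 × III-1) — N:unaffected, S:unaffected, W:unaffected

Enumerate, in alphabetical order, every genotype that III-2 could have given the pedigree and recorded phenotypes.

N/I-1 aff ·: nn
N/I-2 un ·: NN|Nn
N/II-1 ? I-1×I-2: Nn|nn
N/II-2 ? ·: NN|Nn|nn
N/III-1 un II-2×II-1: NN|Nn
N/III-2 ? ·: NN|Nn|nn
N/III-3 un II-2×II-1: NN|Nn
N/III-4 ? II-2×II-1: NN|Nn|nn
N/IV-1 un III-2×III-1: NN|Nn
N/IV-2 un III-2×III-1: NN|Nn
N/IV-3 un III-2×III-1: NN|Nn
⇒ N over [I-1,I-2,II-1,II-2,III-1,III-2,III-3,III-4,IV-1,IV-2,IV-3]: 659 consistent
S/I-1 un ·: SS|Ss
S/I-2 ? ·: SS|Ss|ss
S/II-1 un I-1×I-2: SS|Ss
S/II-2 aff ·: ss
S/III-1 un II-2×II-1: Ss
S/III-2 un ·: SS|Ss
S/III-3 un II-2×II-1: Ss
S/III-4 un II-2×II-1: Ss
S/IV-1 un III-2×III-1: SS|Ss
S/IV-2 un III-2×III-1: SS|Ss
S/IV-3 un III-2×III-1: SS|Ss
⇒ S over [I-1,I-2,II-1,II-2,III-1,III-2,III-3,III-4,IV-1,IV-2,IV-3]: 144 consistent
W/I-1 ? ·: WW|Ww|ww
W/I-2 un ·: WW|Ww
W/II-1 ? I-1×I-2: WW|Ww|ww
W/II-2 un ·: WW|Ww
W/III-1 un II-2×II-1: Ww
W/III-2 un ·: Ww
W/III-3 un II-2×II-1: WW|Ww
W/III-4 un II-2×II-1: WW|Ww
W/IV-1 aff III-2×III-1: ww
W/IV-2 un III-2×III-1: WW|Ww
W/IV-3 un III-2×III-1: WW|Ww
⇒ W over [I-1,I-2,II-1,II-2,III-1,III-2,III-3,III-4,IV-1,IV-2,IV-3]: 240 consistent

III-2 ∈ {NN SS Ww, NN Ss Ww, Nn SS Ww, Nn Ss Ww, nn SS Ww, nn Ss Ww}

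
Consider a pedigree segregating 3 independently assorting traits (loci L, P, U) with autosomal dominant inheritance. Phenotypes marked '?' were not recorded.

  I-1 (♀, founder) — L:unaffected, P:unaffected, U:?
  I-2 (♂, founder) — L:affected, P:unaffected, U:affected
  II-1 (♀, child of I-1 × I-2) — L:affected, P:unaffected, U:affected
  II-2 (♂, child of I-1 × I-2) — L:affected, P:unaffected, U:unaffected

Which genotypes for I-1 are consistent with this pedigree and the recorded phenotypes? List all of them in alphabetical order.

L/I-1 un ·: ll
L/I-2 aff ·: Ll|LL
L/II-1 aff I-1×I-2: Ll
L/II-2 aff I-1×I-2: Ll
⇒ L over [I-1,I-2,II-1,II-2]: 2 consistent
P/I-1 un ·: pp
P/I-2 un ·: pp
P/II-1 un I-1×I-2: pp
P/II-2 un I-1×I-2: pp
⇒ P over [I-1,I-2,II-1,II-2]: 1 consistent
U/I-1 ? ·: uu|Uu
U/I-2 aff ·: Uu
U/II-1 aff I-1×I-2: Uu|UU
U/II-2 un I-1×I-2: uu
⇒ U over [I-1,I-2,II-1,II-2]: 3 consistent

I-1 ∈ {ll pp Uu, ll pp uu}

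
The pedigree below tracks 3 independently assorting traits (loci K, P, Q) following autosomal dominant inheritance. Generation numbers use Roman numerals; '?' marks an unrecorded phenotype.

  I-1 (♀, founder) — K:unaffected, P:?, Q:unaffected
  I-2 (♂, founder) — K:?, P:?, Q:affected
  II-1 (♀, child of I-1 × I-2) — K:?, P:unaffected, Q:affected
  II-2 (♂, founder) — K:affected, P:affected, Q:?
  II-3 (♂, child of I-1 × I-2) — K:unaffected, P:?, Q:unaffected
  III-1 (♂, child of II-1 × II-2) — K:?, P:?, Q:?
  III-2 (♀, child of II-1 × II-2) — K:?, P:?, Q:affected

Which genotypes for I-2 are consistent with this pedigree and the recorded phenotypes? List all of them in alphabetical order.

I-2 ∈ {Kk Pp Qq, Kk pp Qq, kk Pp Qq, kk pp Qq}

K/I-1 un ·: kk
K/I-2 ? ·: kk|Kk
K/II-1 ? I-1×I-2: kk|Kk
K/II-2 aff ·: Kk|KK
K/II-3 un I-1×I-2: kk
K/III-1 ? II-1×II-2: kk|Kk|KK
K/III-2 ? II-1×II-2: kk|Kk|KK
⇒ K over [I-1,I-2,II-1,II-2,II-3,III-1,III-2]: 23 consistent
P/I-1 ? ·: pp|Pp
P/I-2 ? ·: pp|Pp
P/II-1 un I-1×I-2: pp
P/II-2 aff ·: Pp|PP
P/II-3 ? I-1×I-2: pp|Pp|PP
P/III-1 ? II-1×II-2: pp|Pp
P/III-2 ? II-1×II-2: pp|Pp
⇒ P over [I-1,I-2,II-1,II-2,II-3,III-1,III-2]: 40 consistent
Q/I-1 un ·: qq
Q/I-2 aff ·: Qq
Q/II-1 aff I-1×I-2: Qq
Q/II-2 ? ·: qq|Qq|QQ
Q/II-3 un I-1×I-2: qq
Q/III-1 ? II-1×II-2: qq|Qq|QQ
Q/III-2 aff II-1×II-2: Qq|QQ
⇒ Q over [I-1,I-2,II-1,II-2,II-3,III-1,III-2]: 12 consistent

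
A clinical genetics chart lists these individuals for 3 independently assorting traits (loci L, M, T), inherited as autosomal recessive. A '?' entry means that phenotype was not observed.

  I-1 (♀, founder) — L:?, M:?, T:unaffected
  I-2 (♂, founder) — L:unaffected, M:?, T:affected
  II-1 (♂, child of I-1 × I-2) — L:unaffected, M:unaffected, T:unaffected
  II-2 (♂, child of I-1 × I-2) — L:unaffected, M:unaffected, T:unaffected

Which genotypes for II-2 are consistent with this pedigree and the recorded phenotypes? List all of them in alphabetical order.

II-2 ∈ {LL MM Tt, LL Mm Tt, Ll MM Tt, Ll Mm Tt}

L/I-1 ? ·: LL|Ll|ll
L/I-2 un ·: LL|Ll
L/II-1 un I-1×I-2: LL|Ll
L/II-2 un I-1×I-2: LL|Ll
⇒ L over [I-1,I-2,II-1,II-2]: 15 consistent
M/I-1 ? ·: MM|Mm|mm
M/I-2 ? ·: MM|Mm|mm
M/II-1 un I-1×I-2: MM|Mm
M/II-2 un I-1×I-2: MM|Mm
⇒ M over [I-1,I-2,II-1,II-2]: 17 consistent
T/I-1 un ·: TT|Tt
T/I-2 aff ·: tt
T/II-1 un I-1×I-2: Tt
T/II-2 un I-1×I-2: Tt
⇒ T over [I-1,I-2,II-1,II-2]: 2 consistent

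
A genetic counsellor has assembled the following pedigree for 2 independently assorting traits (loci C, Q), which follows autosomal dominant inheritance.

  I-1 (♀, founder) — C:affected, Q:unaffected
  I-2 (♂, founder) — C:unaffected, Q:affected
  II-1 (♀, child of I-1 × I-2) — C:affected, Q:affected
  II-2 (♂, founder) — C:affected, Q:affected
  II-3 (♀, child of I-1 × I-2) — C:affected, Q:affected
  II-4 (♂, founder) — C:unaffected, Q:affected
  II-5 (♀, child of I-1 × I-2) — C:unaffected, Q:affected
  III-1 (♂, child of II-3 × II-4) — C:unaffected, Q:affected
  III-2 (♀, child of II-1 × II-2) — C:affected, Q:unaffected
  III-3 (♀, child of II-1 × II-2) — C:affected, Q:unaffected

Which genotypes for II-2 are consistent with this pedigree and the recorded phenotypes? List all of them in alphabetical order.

C/I-1 aff ·: Cc
C/I-2 un ·: cc
C/II-1 aff I-1×I-2: Cc
C/II-2 aff ·: Cc|CC
C/II-3 aff I-1×I-2: Cc
C/II-4 un ·: cc
C/II-5 un I-1×I-2: cc
C/III-1 un II-3×II-4: cc
C/III-2 aff II-1×II-2: Cc|CC
C/III-3 aff II-1×II-2: Cc|CC
⇒ C over [I-1,I-2,II-1,II-2,II-3,II-4,II-5,III-1,III-2,III-3]: 8 consistent
Q/I-1 un ·: qq
Q/I-2 aff ·: Qq|QQ
Q/II-1 aff I-1×I-2: Qq
Q/II-2 aff ·: Qq
Q/II-3 aff I-1×I-2: Qq
Q/II-4 aff ·: Qq|QQ
Q/II-5 aff I-1×I-2: Qq
Q/III-1 aff II-3×II-4: Qq|QQ
Q/III-2 un II-1×II-2: qq
Q/III-3 un II-1×II-2: qq
⇒ Q over [I-1,I-2,II-1,II-2,II-3,II-4,II-5,III-1,III-2,III-3]: 8 consistent

II-2 ∈ {CC Qq, Cc Qq}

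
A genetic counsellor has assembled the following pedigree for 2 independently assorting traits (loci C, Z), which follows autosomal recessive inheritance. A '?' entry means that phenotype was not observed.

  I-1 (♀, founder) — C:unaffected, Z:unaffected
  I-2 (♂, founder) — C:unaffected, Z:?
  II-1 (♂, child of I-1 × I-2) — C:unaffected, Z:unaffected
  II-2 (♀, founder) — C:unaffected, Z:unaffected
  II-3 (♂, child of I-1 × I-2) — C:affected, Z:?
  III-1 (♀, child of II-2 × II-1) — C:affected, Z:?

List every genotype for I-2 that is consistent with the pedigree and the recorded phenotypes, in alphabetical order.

C/I-1 un ·: Cc
C/I-2 un ·: Cc
C/II-1 un I-1×I-2: Cc
C/II-2 un ·: Cc
C/II-3 aff I-1×I-2: cc
C/III-1 aff II-2×II-1: cc
⇒ C over [I-1,I-2,II-1,II-2,II-3,III-1]: 1 consistent
Z/I-1 un ·: ZZ|Zz
Z/I-2 ? ·: ZZ|Zz|zz
Z/II-1 un I-1×I-2: ZZ|Zz
Z/II-2 un ·: ZZ|Zz
Z/II-3 ? I-1×I-2: ZZ|Zz|zz
Z/III-1 ? II-2×II-1: ZZ|Zz|zz
⇒ Z over [I-1,I-2,II-1,II-2,II-3,III-1]: 74 consistent

I-2 ∈ {Cc ZZ, Cc Zz, Cc zz}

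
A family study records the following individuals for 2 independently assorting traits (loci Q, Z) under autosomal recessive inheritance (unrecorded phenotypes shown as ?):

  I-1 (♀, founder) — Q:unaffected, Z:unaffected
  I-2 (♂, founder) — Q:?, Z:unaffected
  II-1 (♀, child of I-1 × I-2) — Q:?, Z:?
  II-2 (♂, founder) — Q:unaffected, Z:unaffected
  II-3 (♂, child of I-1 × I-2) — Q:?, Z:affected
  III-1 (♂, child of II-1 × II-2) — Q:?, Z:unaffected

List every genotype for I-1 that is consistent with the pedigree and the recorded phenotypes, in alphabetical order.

I-1 ∈ {QQ Zz, Qq Zz}

Q/I-1 un ·: QQ|Qq
Q/I-2 ? ·: QQ|Qq|qq
Q/II-1 ? I-1×I-2: QQ|Qq|qq
Q/II-2 un ·: QQ|Qq
Q/II-3 ? I-1×I-2: QQ|Qq|qq
Q/III-1 ? II-1×II-2: QQ|Qq|qq
⇒ Q over [I-1,I-2,II-1,II-2,II-3,III-1]: 89 consistent
Z/I-1 un ·: Zz
Z/I-2 un ·: Zz
Z/II-1 ? I-1×I-2: ZZ|Zz|zz
Z/II-2 un ·: ZZ|Zz
Z/II-3 aff I-1×I-2: zz
Z/III-1 un II-1×II-2: ZZ|Zz
⇒ Z over [I-1,I-2,II-1,II-2,II-3,III-1]: 9 consistent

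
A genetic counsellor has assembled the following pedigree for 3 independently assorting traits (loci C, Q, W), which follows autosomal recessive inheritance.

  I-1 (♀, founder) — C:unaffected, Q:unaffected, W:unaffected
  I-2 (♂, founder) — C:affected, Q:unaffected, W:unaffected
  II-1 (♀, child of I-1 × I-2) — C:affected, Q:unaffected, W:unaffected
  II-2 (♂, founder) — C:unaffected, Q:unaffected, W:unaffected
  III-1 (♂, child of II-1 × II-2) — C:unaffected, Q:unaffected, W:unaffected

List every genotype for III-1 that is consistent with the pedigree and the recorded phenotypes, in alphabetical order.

III-1 ∈ {Cc QQ WW, Cc QQ Ww, Cc Qq WW, Cc Qq Ww}

C/I-1 un ·: Cc
C/I-2 aff ·: cc
C/II-1 aff I-1×I-2: cc
C/II-2 un ·: CC|Cc
C/III-1 un II-1×II-2: Cc
⇒ C over [I-1,I-2,II-1,II-2,III-1]: 2 consistent
Q/I-1 un ·: QQ|Qq
Q/I-2 un ·: QQ|Qq
Q/II-1 un I-1×I-2: QQ|Qq
Q/II-2 un ·: QQ|Qq
Q/III-1 un II-1×II-2: QQ|Qq
⇒ Q over [I-1,I-2,II-1,II-2,III-1]: 24 consistent
W/I-1 un ·: WW|Ww
W/I-2 un ·: WW|Ww
W/II-1 un I-1×I-2: WW|Ww
W/II-2 un ·: WW|Ww
W/III-1 un II-1×II-2: WW|Ww
⇒ W over [I-1,I-2,II-1,II-2,III-1]: 24 consistent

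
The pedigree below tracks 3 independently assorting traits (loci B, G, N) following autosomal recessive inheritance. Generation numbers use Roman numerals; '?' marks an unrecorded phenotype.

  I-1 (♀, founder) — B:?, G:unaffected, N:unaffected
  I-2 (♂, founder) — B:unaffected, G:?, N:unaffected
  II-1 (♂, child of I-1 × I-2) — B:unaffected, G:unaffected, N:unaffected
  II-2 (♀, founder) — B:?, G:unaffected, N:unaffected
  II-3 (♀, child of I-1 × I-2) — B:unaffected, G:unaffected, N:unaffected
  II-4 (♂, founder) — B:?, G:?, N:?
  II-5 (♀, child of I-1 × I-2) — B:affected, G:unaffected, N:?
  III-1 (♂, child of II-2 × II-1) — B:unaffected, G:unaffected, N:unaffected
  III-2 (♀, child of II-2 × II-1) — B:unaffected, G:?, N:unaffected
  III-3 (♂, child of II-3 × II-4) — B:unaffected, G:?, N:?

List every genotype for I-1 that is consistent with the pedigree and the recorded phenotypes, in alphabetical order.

I-1 ∈ {Bb GG NN, Bb GG Nn, Bb Gg NN, Bb Gg Nn, bb GG NN, bb GG Nn, bb Gg NN, bb Gg Nn}

B/I-1 ? ·: Bb|bb
B/I-2 un ·: Bb
B/II-1 un I-1×I-2: BB|Bb
B/II-2 ? ·: BB|Bb|bb
B/II-3 un I-1×I-2: BB|Bb
B/II-4 ? ·: BB|Bb|bb
B/II-5 aff I-1×I-2: bb
B/III-1 un II-2×II-1: BB|Bb
B/III-2 un II-2×II-1: BB|Bb
B/III-3 un II-3×II-4: BB|Bb
⇒ B over [I-1,I-2,II-1,II-2,II-3,II-4,II-5,III-1,III-2,III-3]: 180 consistent
G/I-1 un ·: GG|Gg
G/I-2 ? ·: GG|Gg|gg
G/II-1 un I-1×I-2: GG|Gg
G/II-2 un ·: GG|Gg
G/II-3 un I-1×I-2: GG|Gg
G/II-4 ? ·: GG|Gg|gg
G/II-5 un I-1×I-2: GG|Gg
G/III-1 un II-2×II-1: GG|Gg
G/III-2 ? II-2×II-1: GG|Gg|gg
G/III-3 ? II-3×II-4: GG|Gg|gg
⇒ G over [I-1,I-2,II-1,II-2,II-3,II-4,II-5,III-1,III-2,III-3]: 1150 consistent
N/I-1 un ·: NN|Nn
N/I-2 un ·: NN|Nn
N/II-1 un I-1×I-2: NN|Nn
N/II-2 un ·: NN|Nn
N/II-3 un I-1×I-2: NN|Nn
N/II-4 ? ·: NN|Nn|nn
N/II-5 ? I-1×I-2: NN|Nn|nn
N/III-1 un II-2×II-1: NN|Nn
N/III-2 un II-2×II-1: NN|Nn
N/III-3 ? II-3×II-4: NN|Nn|nn
⇒ N over [I-1,I-2,II-1,II-2,II-3,II-4,II-5,III-1,III-2,III-3]: 1021 consistent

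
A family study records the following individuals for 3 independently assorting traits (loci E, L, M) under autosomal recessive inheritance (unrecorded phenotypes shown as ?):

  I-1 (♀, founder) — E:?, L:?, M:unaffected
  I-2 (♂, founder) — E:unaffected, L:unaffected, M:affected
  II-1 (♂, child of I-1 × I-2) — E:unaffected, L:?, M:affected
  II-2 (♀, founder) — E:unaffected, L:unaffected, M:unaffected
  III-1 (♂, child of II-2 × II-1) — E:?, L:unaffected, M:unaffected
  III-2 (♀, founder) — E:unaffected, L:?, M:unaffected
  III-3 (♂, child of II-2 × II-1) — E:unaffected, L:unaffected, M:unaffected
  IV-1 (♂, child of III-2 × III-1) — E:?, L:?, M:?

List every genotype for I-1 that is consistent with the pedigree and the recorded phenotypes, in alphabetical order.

E/I-1 ? ·: EE|Ee|ee
E/I-2 un ·: EE|Ee
E/II-1 un I-1×I-2: EE|Ee
E/II-2 un ·: EE|Ee
E/III-1 ? II-2×II-1: EE|Ee|ee
E/III-2 un ·: EE|Ee
E/III-3 un II-2×II-1: EE|Ee
E/IV-1 ? III-2×III-1: EE|Ee|ee
⇒ E over [I-1,I-2,II-1,II-2,III-1,III-2,III-3,IV-1]: 266 consistent
L/I-1 ? ·: LL|Ll|ll
L/I-2 un ·: LL|Ll
L/II-1 ? I-1×I-2: LL|Ll|ll
L/II-2 un ·: LL|Ll
L/III-1 un II-2×II-1: LL|Ll
L/III-2 ? ·: LL|Ll|ll
L/III-3 un II-2×II-1: LL|Ll
L/IV-1 ? III-2×III-1: LL|Ll|ll
⇒ L over [I-1,I-2,II-1,II-2,III-1,III-2,III-3,IV-1]: 352 consistent
M/I-1 un ·: Mm
M/I-2 aff ·: mm
M/II-1 aff I-1×I-2: mm
M/II-2 un ·: MM|Mm
M/III-1 un II-2×II-1: Mm
M/III-2 un ·: MM|Mm
M/III-3 un II-2×II-1: Mm
M/IV-1 ? III-2×III-1: MM|Mm|mm
⇒ M over [I-1,I-2,II-1,II-2,III-1,III-2,III-3,IV-1]: 10 consistent

I-1 ∈ {EE LL Mm, EE Ll Mm, EE ll Mm, Ee LL Mm, Ee Ll Mm, Ee ll Mm, ee LL Mm, ee Ll Mm, ee ll Mm}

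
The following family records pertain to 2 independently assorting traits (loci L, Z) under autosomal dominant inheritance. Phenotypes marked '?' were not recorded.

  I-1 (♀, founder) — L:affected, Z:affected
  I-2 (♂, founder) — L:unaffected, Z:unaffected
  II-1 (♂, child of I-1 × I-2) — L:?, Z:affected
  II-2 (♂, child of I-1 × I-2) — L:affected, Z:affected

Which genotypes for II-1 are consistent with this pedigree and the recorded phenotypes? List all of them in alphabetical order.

L/I-1 aff ·: Ll|LL
L/I-2 un ·: ll
L/II-1 ? I-1×I-2: ll|Ll
L/II-2 aff I-1×I-2: Ll
⇒ L over [I-1,I-2,II-1,II-2]: 3 consistent
Z/I-1 aff ·: Zz|ZZ
Z/I-2 un ·: zz
Z/II-1 aff I-1×I-2: Zz
Z/II-2 aff I-1×I-2: Zz
⇒ Z over [I-1,I-2,II-1,II-2]: 2 consistent

II-1 ∈ {Ll Zz, ll Zz}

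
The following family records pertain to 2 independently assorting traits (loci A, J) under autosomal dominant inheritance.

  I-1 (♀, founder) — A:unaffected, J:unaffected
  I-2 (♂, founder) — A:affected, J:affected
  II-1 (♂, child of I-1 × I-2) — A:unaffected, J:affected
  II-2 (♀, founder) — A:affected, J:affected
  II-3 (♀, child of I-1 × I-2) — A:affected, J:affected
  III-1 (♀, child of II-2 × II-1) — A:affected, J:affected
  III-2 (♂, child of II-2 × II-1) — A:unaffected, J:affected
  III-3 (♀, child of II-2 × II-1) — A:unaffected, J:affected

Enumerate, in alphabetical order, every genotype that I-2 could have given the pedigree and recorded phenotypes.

A/I-1 un ·: aa
A/I-2 aff ·: Aa
A/II-1 un I-1×I-2: aa
A/II-2 aff ·: Aa
A/II-3 aff I-1×I-2: Aa
A/III-1 aff II-2×II-1: Aa
A/III-2 un II-2×II-1: aa
A/III-3 un II-2×II-1: aa
⇒ A over [I-1,I-2,II-1,II-2,II-3,III-1,III-2,III-3]: 1 consistent
J/I-1 un ·: jj
J/I-2 aff ·: Jj|JJ
J/II-1 aff I-1×I-2: Jj
J/II-2 aff ·: Jj|JJ
J/II-3 aff I-1×I-2: Jj
J/III-1 aff II-2×II-1: Jj|JJ
J/III-2 aff II-2×II-1: Jj|JJ
J/III-3 aff II-2×II-1: Jj|JJ
⇒ J over [I-1,I-2,II-1,II-2,II-3,III-1,III-2,III-3]: 32 consistent

I-2 ∈ {Aa JJ, Aa Jj}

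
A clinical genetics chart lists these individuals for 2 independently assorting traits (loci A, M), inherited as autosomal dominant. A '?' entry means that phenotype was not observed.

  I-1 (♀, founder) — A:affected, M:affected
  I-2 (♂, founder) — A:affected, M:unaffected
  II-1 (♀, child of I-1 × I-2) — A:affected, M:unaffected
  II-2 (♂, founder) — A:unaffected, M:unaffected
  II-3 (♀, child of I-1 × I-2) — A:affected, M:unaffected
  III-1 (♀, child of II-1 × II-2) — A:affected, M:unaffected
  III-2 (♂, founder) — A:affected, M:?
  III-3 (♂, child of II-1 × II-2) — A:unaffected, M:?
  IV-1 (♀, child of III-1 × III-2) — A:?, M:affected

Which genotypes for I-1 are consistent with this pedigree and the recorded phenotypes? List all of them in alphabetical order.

I-1 ∈ {AA Mm, Aa Mm}

A/I-1 aff ·: Aa|AA
A/I-2 aff ·: Aa|AA
A/II-1 aff I-1×I-2: Aa
A/II-2 un ·: aa
A/II-3 aff I-1×I-2: Aa|AA
A/III-1 aff II-1×II-2: Aa
A/III-2 aff ·: Aa|AA
A/III-3 un II-1×II-2: aa
A/IV-1 ? III-1×III-2: aa|Aa|AA
⇒ A over [I-1,I-2,II-1,II-2,II-3,III-1,III-2,III-3,IV-1]: 30 consistent
M/I-1 aff ·: Mm
M/I-2 un ·: mm
M/II-1 un I-1×I-2: mm
M/II-2 un ·: mm
M/II-3 un I-1×I-2: mm
M/III-1 un II-1×II-2: mm
M/III-2 ? ·: Mm|MM
M/III-3 ? II-1×II-2: mm
M/IV-1 aff III-1×III-2: Mm
⇒ M over [I-1,I-2,II-1,II-2,II-3,III-1,III-2,III-3,IV-1]: 2 consistent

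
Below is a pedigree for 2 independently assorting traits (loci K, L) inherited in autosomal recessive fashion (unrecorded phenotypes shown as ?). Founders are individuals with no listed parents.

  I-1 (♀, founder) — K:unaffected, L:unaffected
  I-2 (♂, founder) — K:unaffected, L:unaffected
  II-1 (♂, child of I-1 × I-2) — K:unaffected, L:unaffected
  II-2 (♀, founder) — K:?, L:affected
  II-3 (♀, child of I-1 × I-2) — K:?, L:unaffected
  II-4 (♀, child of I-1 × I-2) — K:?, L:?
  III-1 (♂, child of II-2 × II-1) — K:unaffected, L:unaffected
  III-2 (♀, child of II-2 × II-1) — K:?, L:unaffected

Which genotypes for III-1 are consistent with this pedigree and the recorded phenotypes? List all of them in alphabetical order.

K/I-1 un ·: KK|Kk
K/I-2 un ·: KK|Kk
K/II-1 un I-1×I-2: KK|Kk
K/II-2 ? ·: KK|Kk|kk
K/II-3 ? I-1×I-2: KK|Kk|kk
K/II-4 ? I-1×I-2: KK|Kk|kk
K/III-1 un II-2×II-1: KK|Kk
K/III-2 ? II-2×II-1: KK|Kk|kk
⇒ K over [I-1,I-2,II-1,II-2,II-3,II-4,III-1,III-2]: 312 consistent
L/I-1 un ·: LL|Ll
L/I-2 un ·: LL|Ll
L/II-1 un I-1×I-2: LL|Ll
L/II-2 aff ·: ll
L/II-3 un I-1×I-2: LL|Ll
L/II-4 ? I-1×I-2: LL|Ll|ll
L/III-1 un II-2×II-1: Ll
L/III-2 un II-2×II-1: Ll
⇒ L over [I-1,I-2,II-1,II-2,II-3,II-4,III-1,III-2]: 29 consistent

III-1 ∈ {KK Ll, Kk Ll}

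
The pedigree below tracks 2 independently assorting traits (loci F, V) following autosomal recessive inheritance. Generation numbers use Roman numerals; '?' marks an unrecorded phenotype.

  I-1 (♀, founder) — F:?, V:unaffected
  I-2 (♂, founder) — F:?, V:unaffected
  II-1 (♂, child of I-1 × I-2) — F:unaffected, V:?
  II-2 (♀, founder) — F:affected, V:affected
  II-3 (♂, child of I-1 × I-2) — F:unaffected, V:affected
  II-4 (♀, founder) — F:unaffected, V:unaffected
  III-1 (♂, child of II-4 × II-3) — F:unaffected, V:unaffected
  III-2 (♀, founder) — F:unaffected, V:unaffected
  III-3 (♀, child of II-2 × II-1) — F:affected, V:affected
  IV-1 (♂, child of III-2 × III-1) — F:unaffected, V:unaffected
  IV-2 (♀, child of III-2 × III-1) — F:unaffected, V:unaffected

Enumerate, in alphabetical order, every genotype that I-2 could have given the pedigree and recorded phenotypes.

I-2 ∈ {FF Vv, Ff Vv, ff Vv}

F/I-1 ? ·: FF|Ff|ff
F/I-2 ? ·: FF|Ff|ff
F/II-1 un I-1×I-2: Ff
F/II-2 aff ·: ff
F/II-3 un I-1×I-2: FF|Ff
F/II-4 un ·: FF|Ff
F/III-1 un II-4×II-3: FF|Ff
F/III-2 un ·: FF|Ff
F/III-3 aff II-2×II-1: ff
F/IV-1 un III-2×III-1: FF|Ff
F/IV-2 un III-2×III-1: FF|Ff
⇒ F over [I-1,I-2,II-1,II-2,II-3,II-4,III-1,III-2,III-3,IV-1,IV-2]: 236 consistent
V/I-1 un ·: Vv
V/I-2 un ·: Vv
V/II-1 ? I-1×I-2: Vv|vv
V/II-2 aff ·: vv
V/II-3 aff I-1×I-2: vv
V/II-4 un ·: VV|Vv
V/III-1 un II-4×II-3: Vv
V/III-2 un ·: VV|Vv
V/III-3 aff II-2×II-1: vv
V/IV-1 un III-2×III-1: VV|Vv
V/IV-2 un III-2×III-1: VV|Vv
⇒ V over [I-1,I-2,II-1,II-2,II-3,II-4,III-1,III-2,III-3,IV-1,IV-2]: 32 consistent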